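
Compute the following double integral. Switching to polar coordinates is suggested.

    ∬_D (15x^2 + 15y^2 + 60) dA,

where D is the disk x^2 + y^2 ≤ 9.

The region D is 0 ≤ r ≤ 3, 0 ≤ θ ≤ 2π in polar coordinates, where x = r cos(θ), y = r sin(θ), and dA = r dr dθ.

Under the substitution, the integrand becomes 15r^2 + 60, so

    ∬_D (15x^2 + 15y^2 + 60) dA = ∫_{0}^{2π} ∫_{0}^{3} (15r^2 + 60) · r dr dθ.

Inner integral (in r): ∫_{0}^{3} (15r^2 + 60) · r dr = 2295/4.

Outer integral (in θ): ∫_{0}^{2π} (2295/4) dθ = 2295π/2.

Therefore ∬_D (15x^2 + 15y^2 + 60) dA = 2295π/2.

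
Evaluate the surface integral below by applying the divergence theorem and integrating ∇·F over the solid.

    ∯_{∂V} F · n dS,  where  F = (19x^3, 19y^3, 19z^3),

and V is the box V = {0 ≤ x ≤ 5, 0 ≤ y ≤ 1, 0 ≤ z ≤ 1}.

By the divergence theorem,

    ∯_{∂V} F · n dS = ∭_V (∇ · F) dV.

Compute the divergence:
    ∇ · F = ∂F_x/∂x + ∂F_y/∂y + ∂F_z/∂z = 57x^2 + 57y^2 + 57z^2.

V is a rectangular box, so dV = dx dy dz with 0 ≤ x ≤ 5, 0 ≤ y ≤ 1, 0 ≤ z ≤ 1.

Integrate (57x^2 + 57y^2 + 57z^2) over V as an iterated integral:

    ∭_V (∇·F) dV = ∫_0^{5} ∫_0^{1} ∫_0^{1} (57x^2 + 57y^2 + 57z^2) dz dy dx.

Inner (z from 0 to 1): 57x^2 + 57y^2 + 19.
Middle (y from 0 to 1): 57x^2 + 38.
Outer (x from 0 to 5): 2565.

Therefore ∯_{∂V} F · n dS = 2565.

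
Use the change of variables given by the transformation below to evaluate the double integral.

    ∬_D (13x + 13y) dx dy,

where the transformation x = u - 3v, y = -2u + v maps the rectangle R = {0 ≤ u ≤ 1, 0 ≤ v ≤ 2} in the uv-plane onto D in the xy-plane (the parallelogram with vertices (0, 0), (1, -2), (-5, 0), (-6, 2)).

Compute the Jacobian determinant of (x, y) with respect to (u, v):

    ∂(x,y)/∂(u,v) = | 1  -3 | = (1)(1) - (-3)(-2) = -5.
                   | -2  1 |

Its absolute value is |J| = 5 (the area scaling factor).

Substituting x = u - 3v, y = -2u + v into the integrand,

    13x + 13y → -13u - 26v,

so the integral becomes

    ∬_R (-13u - 26v) · |J| du dv = ∫_0^1 ∫_0^2 (-65u - 130v) dv du.

Inner (v): -130u - 260.
Outer (u): -325.

Therefore ∬_D (13x + 13y) dx dy = -325.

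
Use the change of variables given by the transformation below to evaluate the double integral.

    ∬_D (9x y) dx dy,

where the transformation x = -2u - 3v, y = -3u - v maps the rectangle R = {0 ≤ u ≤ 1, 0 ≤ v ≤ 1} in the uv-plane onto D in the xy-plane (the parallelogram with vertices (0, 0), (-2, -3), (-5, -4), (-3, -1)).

Compute the Jacobian determinant of (x, y) with respect to (u, v):

    ∂(x,y)/∂(u,v) = | -2  -3 | = (-2)(-1) - (-3)(-3) = -7.
                   | -3  -1 |

Its absolute value is |J| = 7 (the area scaling factor).

Substituting x = -2u - 3v, y = -3u - v into the integrand,

    9x y → 54u^2 + 99u v + 27v^2,

so the integral becomes

    ∬_R (54u^2 + 99u v + 27v^2) · |J| du dv = ∫_0^1 ∫_0^1 (378u^2 + 693u v + 189v^2) dv du.

Inner (v): 378u^2 + 693u/2 + 63.
Outer (u): 1449/4.

Therefore ∬_D (9x y) dx dy = 1449/4.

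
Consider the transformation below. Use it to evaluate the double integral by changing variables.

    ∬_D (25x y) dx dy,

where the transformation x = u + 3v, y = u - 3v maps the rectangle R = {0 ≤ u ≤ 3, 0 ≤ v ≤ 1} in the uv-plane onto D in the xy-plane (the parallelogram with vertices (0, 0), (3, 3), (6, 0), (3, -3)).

Compute the Jacobian determinant of (x, y) with respect to (u, v):

    ∂(x,y)/∂(u,v) = | 1  3 | = (1)(-3) - (3)(1) = -6.
                   | 1  -3 |

Its absolute value is |J| = 6 (the area scaling factor).

Substituting x = u + 3v, y = u - 3v into the integrand,

    25x y → 25u^2 - 225v^2,

so the integral becomes

    ∬_R (25u^2 - 225v^2) · |J| du dv = ∫_0^3 ∫_0^1 (150u^2 - 1350v^2) dv du.

Inner (v): 150u^2 - 450.
Outer (u): 0.

Therefore ∬_D (25x y) dx dy = 0.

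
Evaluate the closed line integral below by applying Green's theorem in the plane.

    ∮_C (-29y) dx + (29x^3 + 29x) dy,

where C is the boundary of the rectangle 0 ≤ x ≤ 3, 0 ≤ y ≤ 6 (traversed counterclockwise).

Green's theorem converts the closed line integral into a double integral over the enclosed region D:

    ∮_C P dx + Q dy = ∬_D (∂Q/∂x - ∂P/∂y) dA.

Here P = -29y, Q = 29x^3 + 29x, so

    ∂Q/∂x = 87x^2 + 29,    ∂P/∂y = -29,
    ∂Q/∂x - ∂P/∂y = 87x^2 + 58.

D is the region 0 ≤ x ≤ 3, 0 ≤ y ≤ 6. Evaluating the double integral:

    ∬_D (87x^2 + 58) dA = ∫_0^{3} ∫_0^{6} (87x^2 + 58) dy dx.

Inner (y from 0 to 6): 522x^2 + 348.
Outer (x from 0 to 3): 5742.

Therefore ∮_C P dx + Q dy = 5742.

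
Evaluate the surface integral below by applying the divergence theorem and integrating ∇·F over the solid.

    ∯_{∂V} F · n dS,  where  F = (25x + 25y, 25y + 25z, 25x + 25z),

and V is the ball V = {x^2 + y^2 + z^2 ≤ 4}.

By the divergence theorem,

    ∯_{∂V} F · n dS = ∭_V (∇ · F) dV.

Compute the divergence:
    ∇ · F = ∂F_x/∂x + ∂F_y/∂y + ∂F_z/∂z = 25 + 25 + 25 = 75.

In spherical coordinates, x = ρ sin(φ) cos(θ), y = ρ sin(φ) sin(θ), z = ρ cos(φ), dV = ρ^2 sin(φ) dρ dφ dθ, with 0 ≤ ρ ≤ 2, 0 ≤ φ ≤ π, 0 ≤ θ ≤ 2π.

The integrand, after substitution and multiplying by the volume element, becomes (75) · ρ^2 sin(φ), so

    ∭_V (∇·F) dV = ∫_0^{2π} ∫_0^{π} ∫_0^{2} (75) · ρ^2 sin(φ) dρ dφ dθ.

Inner (ρ from 0 to 2): 200sin(φ).
Middle (φ from 0 to π): 400.
Outer (θ from 0 to 2π): 800π.

Therefore ∯_{∂V} F · n dS = 800π.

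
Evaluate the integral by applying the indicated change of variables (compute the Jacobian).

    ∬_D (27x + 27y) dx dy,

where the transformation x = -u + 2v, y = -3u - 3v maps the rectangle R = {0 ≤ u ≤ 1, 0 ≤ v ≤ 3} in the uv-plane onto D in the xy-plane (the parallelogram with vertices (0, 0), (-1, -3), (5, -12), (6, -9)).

Compute the Jacobian determinant of (x, y) with respect to (u, v):

    ∂(x,y)/∂(u,v) = | -1  2 | = (-1)(-3) - (2)(-3) = 9.
                   | -3  -3 |

Its absolute value is |J| = 9 (the area scaling factor).

Substituting x = -u + 2v, y = -3u - 3v into the integrand,

    27x + 27y → -108u - 27v,

so the integral becomes

    ∬_R (-108u - 27v) · |J| du dv = ∫_0^1 ∫_0^3 (-972u - 243v) dv du.

Inner (v): -2916u - 2187/2.
Outer (u): -5103/2.

Therefore ∬_D (27x + 27y) dx dy = -5103/2.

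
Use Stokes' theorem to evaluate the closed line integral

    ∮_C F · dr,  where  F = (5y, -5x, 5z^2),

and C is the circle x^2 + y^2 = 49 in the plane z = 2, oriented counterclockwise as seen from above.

Let S be the flat disk x^2 + y^2 ≤ 49 in the plane z = 2, with upward unit normal n̂ = ẑ. By Stokes' theorem,

    ∮_C F · dr = ∬_S (∇ × F) · n̂ dS = ∬_D (curl F)_z dA,

where D is the disk x^2 + y^2 ≤ 49.

Compute the curl of F = (5y, -5x, 5z^2):
    (∇ × F)_x = ∂F_z/∂y - ∂F_y/∂z = 0,
    (∇ × F)_y = ∂F_x/∂z - ∂F_z/∂x = 0,
    (∇ × F)_z = ∂F_y/∂x - ∂F_x/∂y = -10.

On z = 2, (curl F)_z = -10.

Convert to polar (x = r cos θ, y = r sin θ, dA = r dr dθ); the integrand becomes -10, so

    ∬_D (curl F)_z dA = ∫_0^{2π} ∫_0^{7} (-10) · r dr dθ.

Inner (r from 0 to 7): -245.
Outer (θ from 0 to 2π): -490π.

Therefore ∮_C F · dr = -490π.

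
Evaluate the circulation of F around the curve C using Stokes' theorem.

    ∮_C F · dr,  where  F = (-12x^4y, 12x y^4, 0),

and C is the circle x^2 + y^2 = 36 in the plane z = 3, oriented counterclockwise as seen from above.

Let S be the flat disk x^2 + y^2 ≤ 36 in the plane z = 3, with upward unit normal n̂ = ẑ. By Stokes' theorem,

    ∮_C F · dr = ∬_S (∇ × F) · n̂ dS = ∬_D (curl F)_z dA,

where D is the disk x^2 + y^2 ≤ 36.

Compute the curl of F = (-12x^4y, 12x y^4, 0):
    (∇ × F)_x = ∂F_z/∂y - ∂F_y/∂z = 0,
    (∇ × F)_y = ∂F_x/∂z - ∂F_z/∂x = 0,
    (∇ × F)_z = ∂F_y/∂x - ∂F_x/∂y = 12x^4 + 12y^4.

On z = 3, (curl F)_z = 12x^4 + 12y^4.

Convert to polar (x = r cos θ, y = r sin θ, dA = r dr dθ); the integrand becomes 12r^4(sin(θ)^4 + cos(θ)^4), so

    ∬_D (curl F)_z dA = ∫_0^{2π} ∫_0^{6} (12r^4(sin(θ)^4 + cos(θ)^4)) · r dr dθ.

Inner (r from 0 to 6): 93312sin(θ)^4 + 93312cos(θ)^4.
Outer (θ from 0 to 2π): 139968π.

Therefore ∮_C F · dr = 139968π.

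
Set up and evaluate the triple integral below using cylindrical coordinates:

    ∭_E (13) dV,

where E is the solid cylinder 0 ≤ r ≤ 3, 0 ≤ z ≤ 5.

In cylindrical coordinates, x = r cos(θ), y = r sin(θ), z = z, and dV = r dr dθ dz.

The integrand becomes 13, so

    ∭_E (13) dV = ∫_{0}^{2π} ∫_{0}^{3} ∫_{0}^{5} (13) · r dz dr dθ.

Inner (z): 65r.
Middle (r from 0 to 3): 585/2.
Outer (θ): 585π.

Therefore the triple integral equals 585π.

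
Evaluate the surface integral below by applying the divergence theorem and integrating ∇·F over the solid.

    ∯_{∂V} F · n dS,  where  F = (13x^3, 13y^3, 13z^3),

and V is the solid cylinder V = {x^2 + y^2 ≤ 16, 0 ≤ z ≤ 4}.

By the divergence theorem,

    ∯_{∂V} F · n dS = ∭_V (∇ · F) dV.

Compute the divergence:
    ∇ · F = ∂F_x/∂x + ∂F_y/∂y + ∂F_z/∂z = 39x^2 + 39y^2 + 39z^2.

In cylindrical coordinates, x = r cos(θ), y = r sin(θ), z = z, dV = r dr dθ dz, with 0 ≤ r ≤ 4, 0 ≤ θ ≤ 2π, 0 ≤ z ≤ 4.

The integrand, after substitution and multiplying by the volume element, becomes (39r^2 + 39z^2) · r, so

    ∭_V (∇·F) dV = ∫_0^{2π} ∫_0^{4} ∫_0^{4} (39r^2 + 39z^2) · r dz dr dθ.

Inner (z from 0 to 4): 156r^3 + 832r.
Middle (r from 0 to 4): 16640.
Outer (θ from 0 to 2π): 33280π.

Therefore ∯_{∂V} F · n dS = 33280π.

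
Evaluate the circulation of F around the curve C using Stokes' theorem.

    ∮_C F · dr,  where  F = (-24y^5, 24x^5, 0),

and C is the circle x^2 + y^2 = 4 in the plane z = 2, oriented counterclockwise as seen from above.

Let S be the flat disk x^2 + y^2 ≤ 4 in the plane z = 2, with upward unit normal n̂ = ẑ. By Stokes' theorem,

    ∮_C F · dr = ∬_S (∇ × F) · n̂ dS = ∬_D (curl F)_z dA,

where D is the disk x^2 + y^2 ≤ 4.

Compute the curl of F = (-24y^5, 24x^5, 0):
    (∇ × F)_x = ∂F_z/∂y - ∂F_y/∂z = 0,
    (∇ × F)_y = ∂F_x/∂z - ∂F_z/∂x = 0,
    (∇ × F)_z = ∂F_y/∂x - ∂F_x/∂y = 120x^4 + 120y^4.

On z = 2, (curl F)_z = 120x^4 + 120y^4.

Convert to polar (x = r cos θ, y = r sin θ, dA = r dr dθ); the integrand becomes 120r^4(sin(θ)^4 + cos(θ)^4), so

    ∬_D (curl F)_z dA = ∫_0^{2π} ∫_0^{2} (120r^4(sin(θ)^4 + cos(θ)^4)) · r dr dθ.

Inner (r from 0 to 2): 1280sin(θ)^4 + 1280cos(θ)^4.
Outer (θ from 0 to 2π): 1920π.

Therefore ∮_C F · dr = 1920π.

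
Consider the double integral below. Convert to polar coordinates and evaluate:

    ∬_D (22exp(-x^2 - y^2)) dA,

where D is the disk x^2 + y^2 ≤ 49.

The region D is 0 ≤ r ≤ 7, 0 ≤ θ ≤ 2π in polar coordinates, where x = r cos(θ), y = r sin(θ), and dA = r dr dθ.

Under the substitution, the integrand becomes 22exp(-r^2), so

    ∬_D (22exp(-x^2 - y^2)) dA = ∫_{0}^{2π} ∫_{0}^{7} (22exp(-r^2)) · r dr dθ.

Inner integral (in r): ∫_{0}^{7} (22exp(-r^2)) · r dr = 11 - 11exp(-49).

Outer integral (in θ): ∫_{0}^{2π} (11 - 11exp(-49)) dθ = -22π exp(-49) + 22π.

Therefore ∬_D (22exp(-x^2 - y^2)) dA = -22π exp(-49) + 22π.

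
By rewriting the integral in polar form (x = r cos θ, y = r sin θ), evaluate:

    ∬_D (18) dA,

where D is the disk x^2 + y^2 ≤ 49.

The region D is 0 ≤ r ≤ 7, 0 ≤ θ ≤ 2π in polar coordinates, where x = r cos(θ), y = r sin(θ), and dA = r dr dθ.

Under the substitution, the integrand becomes 18, so

    ∬_D (18) dA = ∫_{0}^{2π} ∫_{0}^{7} (18) · r dr dθ.

Inner integral (in r): ∫_{0}^{7} (18) · r dr = 441.

Outer integral (in θ): ∫_{0}^{2π} (441) dθ = 882π.

Therefore ∬_D (18) dA = 882π.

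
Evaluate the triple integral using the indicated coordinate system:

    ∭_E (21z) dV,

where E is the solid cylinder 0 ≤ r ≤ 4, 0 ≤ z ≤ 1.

In cylindrical coordinates, x = r cos(θ), y = r sin(θ), z = z, and dV = r dr dθ dz.

The integrand becomes 21z, so

    ∭_E (21z) dV = ∫_{0}^{2π} ∫_{0}^{4} ∫_{0}^{1} (21z) · r dz dr dθ.

Inner (z): 21r/2.
Middle (r from 0 to 4): 84.
Outer (θ): 168π.

Therefore the triple integral equals 168π.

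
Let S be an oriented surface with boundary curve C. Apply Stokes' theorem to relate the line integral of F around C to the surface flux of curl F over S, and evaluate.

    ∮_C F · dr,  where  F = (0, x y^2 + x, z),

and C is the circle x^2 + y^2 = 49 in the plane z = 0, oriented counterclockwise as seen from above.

Let S be the flat disk x^2 + y^2 ≤ 49 in the plane z = 0, with upward unit normal n̂ = ẑ. By Stokes' theorem,

    ∮_C F · dr = ∬_S (∇ × F) · n̂ dS = ∬_D (curl F)_z dA,

where D is the disk x^2 + y^2 ≤ 49.

Compute the curl of F = (0, x y^2 + x, z):
    (∇ × F)_x = ∂F_z/∂y - ∂F_y/∂z = 0,
    (∇ × F)_y = ∂F_x/∂z - ∂F_z/∂x = 0,
    (∇ × F)_z = ∂F_y/∂x - ∂F_x/∂y = y^2 + 1.

On z = 0, (curl F)_z = y^2 + 1.

Convert to polar (x = r cos θ, y = r sin θ, dA = r dr dθ); the integrand becomes r^2sin(θ)^2 + 1, so

    ∬_D (curl F)_z dA = ∫_0^{2π} ∫_0^{7} (r^2sin(θ)^2 + 1) · r dr dθ.

Inner (r from 0 to 7): 2401sin(θ)^2/4 + 49/2.
Outer (θ from 0 to 2π): 2597π/4.

Therefore ∮_C F · dr = 2597π/4.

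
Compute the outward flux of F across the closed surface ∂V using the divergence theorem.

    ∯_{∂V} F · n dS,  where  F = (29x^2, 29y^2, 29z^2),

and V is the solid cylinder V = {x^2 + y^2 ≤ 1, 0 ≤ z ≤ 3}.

By the divergence theorem,

    ∯_{∂V} F · n dS = ∭_V (∇ · F) dV.

Compute the divergence:
    ∇ · F = ∂F_x/∂x + ∂F_y/∂y + ∂F_z/∂z = 58x + 58y + 58z.

In cylindrical coordinates, x = r cos(θ), y = r sin(θ), z = z, dV = r dr dθ dz, with 0 ≤ r ≤ 1, 0 ≤ θ ≤ 2π, 0 ≤ z ≤ 3.

The integrand, after substitution and multiplying by the volume element, becomes (58sqrt(2)r sin(θ + π/4) + 58z) · r, so

    ∭_V (∇·F) dV = ∫_0^{2π} ∫_0^{1} ∫_0^{3} (58sqrt(2)r sin(θ + π/4) + 58z) · r dz dr dθ.

Inner (z from 0 to 3): 87r (2sqrt(2)r sin(θ + π/4) + 3).
Middle (r from 0 to 1): 58sqrt(2)sin(θ + π/4) + 261/2.
Outer (θ from 0 to 2π): 261π.

Therefore ∯_{∂V} F · n dS = 261π.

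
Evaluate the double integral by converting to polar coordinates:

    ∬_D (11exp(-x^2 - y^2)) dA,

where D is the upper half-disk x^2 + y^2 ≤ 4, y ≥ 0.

The region D is 0 ≤ r ≤ 2, 0 ≤ θ ≤ π in polar coordinates, where x = r cos(θ), y = r sin(θ), and dA = r dr dθ.

Under the substitution, the integrand becomes 11exp(-r^2), so

    ∬_D (11exp(-x^2 - y^2)) dA = ∫_{0}^{π} ∫_{0}^{2} (11exp(-r^2)) · r dr dθ.

Inner integral (in r): ∫_{0}^{2} (11exp(-r^2)) · r dr = 11/2 - 11exp(-4)/2.

Outer integral (in θ): ∫_{0}^{π} (11/2 - 11exp(-4)/2) dθ = -11π (1 - exp(4))exp(-4)/2.

Therefore ∬_D (11exp(-x^2 - y^2)) dA = -11π (1 - exp(4))exp(-4)/2.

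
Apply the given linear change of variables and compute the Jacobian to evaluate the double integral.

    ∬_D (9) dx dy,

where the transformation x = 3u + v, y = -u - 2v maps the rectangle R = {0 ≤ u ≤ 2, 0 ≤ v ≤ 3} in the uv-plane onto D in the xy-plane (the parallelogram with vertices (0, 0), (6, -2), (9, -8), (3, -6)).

Compute the Jacobian determinant of (x, y) with respect to (u, v):

    ∂(x,y)/∂(u,v) = | 3  1 | = (3)(-2) - (1)(-1) = -5.
                   | -1  -2 |

Its absolute value is |J| = 5 (the area scaling factor).

Substituting x = 3u + v, y = -u - 2v into the integrand,

    9 → 9,

so the integral becomes

    ∬_R (9) · |J| du dv = ∫_0^2 ∫_0^3 (45) dv du.

Inner (v): 135.
Outer (u): 270.

Therefore ∬_D (9) dx dy = 270.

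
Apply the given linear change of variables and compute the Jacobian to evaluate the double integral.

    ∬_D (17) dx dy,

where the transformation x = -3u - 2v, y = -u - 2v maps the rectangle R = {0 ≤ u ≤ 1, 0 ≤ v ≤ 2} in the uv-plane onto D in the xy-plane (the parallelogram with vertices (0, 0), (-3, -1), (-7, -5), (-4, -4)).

Compute the Jacobian determinant of (x, y) with respect to (u, v):

    ∂(x,y)/∂(u,v) = | -3  -2 | = (-3)(-2) - (-2)(-1) = 4.
                   | -1  -2 |

Its absolute value is |J| = 4 (the area scaling factor).

Substituting x = -3u - 2v, y = -u - 2v into the integrand,

    17 → 17,

so the integral becomes

    ∬_R (17) · |J| du dv = ∫_0^1 ∫_0^2 (68) dv du.

Inner (v): 136.
Outer (u): 136.

Therefore ∬_D (17) dx dy = 136.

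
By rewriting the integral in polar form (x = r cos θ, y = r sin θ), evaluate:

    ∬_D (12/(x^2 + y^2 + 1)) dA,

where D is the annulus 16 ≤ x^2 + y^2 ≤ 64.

The region D is 4 ≤ r ≤ 8, 0 ≤ θ ≤ 2π in polar coordinates, where x = r cos(θ), y = r sin(θ), and dA = r dr dθ.

Under the substitution, the integrand becomes 12/(r^2 + 1), so

    ∬_D (12/(x^2 + y^2 + 1)) dA = ∫_{0}^{2π} ∫_{4}^{8} (12/(r^2 + 1)) · r dr dθ.

Inner integral (in r): ∫_{4}^{8} (12/(r^2 + 1)) · r dr = log(75418890625/24137569).

Outer integral (in θ): ∫_{0}^{2π} (log(75418890625/24137569)) dθ = log((75418890625/24137569)^(2π)).

Therefore ∬_D (12/(x^2 + y^2 + 1)) dA = log((75418890625/24137569)^(2π)).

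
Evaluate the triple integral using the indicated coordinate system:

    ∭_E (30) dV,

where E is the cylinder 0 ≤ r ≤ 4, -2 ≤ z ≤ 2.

In cylindrical coordinates, x = r cos(θ), y = r sin(θ), z = z, and dV = r dr dθ dz.

The integrand becomes 30, so

    ∭_E (30) dV = ∫_{0}^{2π} ∫_{0}^{4} ∫_{-2}^{2} (30) · r dz dr dθ.

Inner (z): 120r.
Middle (r from 0 to 4): 960.
Outer (θ): 1920π.

Therefore the triple integral equals 1920π.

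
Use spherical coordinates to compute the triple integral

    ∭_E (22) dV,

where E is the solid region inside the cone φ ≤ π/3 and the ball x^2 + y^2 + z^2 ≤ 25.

In spherical coordinates, x = ρ sin(φ) cos(θ), y = ρ sin(φ) sin(θ), z = ρ cos(φ), and dV = ρ^2 sin(φ) dρ dφ dθ.

The integrand becomes 22, so

    ∭_E (22) dV = ∫_{0}^{2π} ∫_{0}^{π/3} ∫_{0}^{5} (22) · ρ^2 sin(φ) dρ dφ dθ.

Inner (ρ): 2750sin(φ)/3.
Middle (φ): 1375/3.
Outer (θ): 2750π/3.

Therefore the triple integral equals 2750π/3.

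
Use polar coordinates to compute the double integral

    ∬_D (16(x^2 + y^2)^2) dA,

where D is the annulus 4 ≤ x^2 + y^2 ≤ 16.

The region D is 2 ≤ r ≤ 4, 0 ≤ θ ≤ 2π in polar coordinates, where x = r cos(θ), y = r sin(θ), and dA = r dr dθ.

Under the substitution, the integrand becomes 16r^4, so

    ∬_D (16(x^2 + y^2)^2) dA = ∫_{0}^{2π} ∫_{2}^{4} (16r^4) · r dr dθ.

Inner integral (in r): ∫_{2}^{4} (16r^4) · r dr = 10752.

Outer integral (in θ): ∫_{0}^{2π} (10752) dθ = 21504π.

Therefore ∬_D (16(x^2 + y^2)^2) dA = 21504π.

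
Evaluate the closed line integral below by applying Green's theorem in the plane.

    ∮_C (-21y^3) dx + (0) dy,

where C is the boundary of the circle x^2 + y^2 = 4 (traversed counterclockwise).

Green's theorem converts the closed line integral into a double integral over the enclosed region D:

    ∮_C P dx + Q dy = ∬_D (∂Q/∂x - ∂P/∂y) dA.

Here P = -21y^3, Q = 0, so

    ∂Q/∂x = 0,    ∂P/∂y = -63y^2,
    ∂Q/∂x - ∂P/∂y = 63y^2.

D is the region x^2 + y^2 ≤ 4. Evaluating the double integral:

In polar coordinates (x = r cos θ, y = r sin θ, dA = r dr dθ) the integrand becomes 63r^2sin(θ)^2, so

    ∬_D (63y^2) dA = ∫_0^{2π} ∫_0^{2} (63r^2sin(θ)^2) · r dr dθ.

Inner (r from 0 to 2): 252sin(θ)^2.
Outer (θ from 0 to 2π): 252π.

Therefore ∮_C P dx + Q dy = 252π.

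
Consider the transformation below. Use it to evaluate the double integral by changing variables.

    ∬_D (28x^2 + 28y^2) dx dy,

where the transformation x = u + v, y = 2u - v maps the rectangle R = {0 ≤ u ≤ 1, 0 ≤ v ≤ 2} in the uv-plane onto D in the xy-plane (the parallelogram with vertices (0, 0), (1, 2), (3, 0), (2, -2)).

Compute the Jacobian determinant of (x, y) with respect to (u, v):

    ∂(x,y)/∂(u,v) = | 1  1 | = (1)(-1) - (1)(2) = -3.
                   | 2  -1 |

Its absolute value is |J| = 3 (the area scaling factor).

Substituting x = u + v, y = 2u - v into the integrand,

    28x^2 + 28y^2 → 140u^2 - 56u v + 56v^2,

so the integral becomes

    ∬_R (140u^2 - 56u v + 56v^2) · |J| du dv = ∫_0^1 ∫_0^2 (420u^2 - 168u v + 168v^2) dv du.

Inner (v): 840u^2 - 336u + 448.
Outer (u): 560.

Therefore ∬_D (28x^2 + 28y^2) dx dy = 560.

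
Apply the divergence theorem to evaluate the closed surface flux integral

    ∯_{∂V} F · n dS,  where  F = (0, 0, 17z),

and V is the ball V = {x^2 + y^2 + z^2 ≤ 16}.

By the divergence theorem,

    ∯_{∂V} F · n dS = ∭_V (∇ · F) dV.

Compute the divergence:
    ∇ · F = ∂F_x/∂x + ∂F_y/∂y + ∂F_z/∂z = 0 + 0 + 17 = 17.

In spherical coordinates, x = ρ sin(φ) cos(θ), y = ρ sin(φ) sin(θ), z = ρ cos(φ), dV = ρ^2 sin(φ) dρ dφ dθ, with 0 ≤ ρ ≤ 4, 0 ≤ φ ≤ π, 0 ≤ θ ≤ 2π.

The integrand, after substitution and multiplying by the volume element, becomes (17) · ρ^2 sin(φ), so

    ∭_V (∇·F) dV = ∫_0^{2π} ∫_0^{π} ∫_0^{4} (17) · ρ^2 sin(φ) dρ dφ dθ.

Inner (ρ from 0 to 4): 1088sin(φ)/3.
Middle (φ from 0 to π): 2176/3.
Outer (θ from 0 to 2π): 4352π/3.

Therefore ∯_{∂V} F · n dS = 4352π/3.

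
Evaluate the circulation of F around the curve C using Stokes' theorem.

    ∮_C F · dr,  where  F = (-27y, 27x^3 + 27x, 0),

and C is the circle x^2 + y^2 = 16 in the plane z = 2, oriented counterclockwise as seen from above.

Let S be the flat disk x^2 + y^2 ≤ 16 in the plane z = 2, with upward unit normal n̂ = ẑ. By Stokes' theorem,

    ∮_C F · dr = ∬_S (∇ × F) · n̂ dS = ∬_D (curl F)_z dA,

where D is the disk x^2 + y^2 ≤ 16.

Compute the curl of F = (-27y, 27x^3 + 27x, 0):
    (∇ × F)_x = ∂F_z/∂y - ∂F_y/∂z = 0,
    (∇ × F)_y = ∂F_x/∂z - ∂F_z/∂x = 0,
    (∇ × F)_z = ∂F_y/∂x - ∂F_x/∂y = 81x^2 + 54.

On z = 2, (curl F)_z = 81x^2 + 54.

Convert to polar (x = r cos θ, y = r sin θ, dA = r dr dθ); the integrand becomes 81r^2cos(θ)^2 + 54, so

    ∬_D (curl F)_z dA = ∫_0^{2π} ∫_0^{4} (81r^2cos(θ)^2 + 54) · r dr dθ.

Inner (r from 0 to 4): 5184cos(θ)^2 + 432.
Outer (θ from 0 to 2π): 6048π.

Therefore ∮_C F · dr = 6048π.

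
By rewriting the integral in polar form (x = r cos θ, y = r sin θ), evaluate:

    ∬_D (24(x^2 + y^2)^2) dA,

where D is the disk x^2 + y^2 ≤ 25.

The region D is 0 ≤ r ≤ 5, 0 ≤ θ ≤ 2π in polar coordinates, where x = r cos(θ), y = r sin(θ), and dA = r dr dθ.

Under the substitution, the integrand becomes 24r^4, so

    ∬_D (24(x^2 + y^2)^2) dA = ∫_{0}^{2π} ∫_{0}^{5} (24r^4) · r dr dθ.

Inner integral (in r): ∫_{0}^{5} (24r^4) · r dr = 62500.

Outer integral (in θ): ∫_{0}^{2π} (62500) dθ = 125000π.

Therefore ∬_D (24(x^2 + y^2)^2) dA = 125000π.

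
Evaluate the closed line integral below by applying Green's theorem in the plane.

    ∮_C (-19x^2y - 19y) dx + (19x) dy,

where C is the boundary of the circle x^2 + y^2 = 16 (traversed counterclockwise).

Green's theorem converts the closed line integral into a double integral over the enclosed region D:

    ∮_C P dx + Q dy = ∬_D (∂Q/∂x - ∂P/∂y) dA.

Here P = -19x^2y - 19y, Q = 19x, so

    ∂Q/∂x = 19,    ∂P/∂y = -19x^2 - 19,
    ∂Q/∂x - ∂P/∂y = 19x^2 + 38.

D is the region x^2 + y^2 ≤ 16. Evaluating the double integral:

In polar coordinates (x = r cos θ, y = r sin θ, dA = r dr dθ) the integrand becomes 19r^2cos(θ)^2 + 38, so

    ∬_D (19x^2 + 38) dA = ∫_0^{2π} ∫_0^{4} (19r^2cos(θ)^2 + 38) · r dr dθ.

Inner (r from 0 to 4): 1216cos(θ)^2 + 304.
Outer (θ from 0 to 2π): 1824π.

Therefore ∮_C P dx + Q dy = 1824π.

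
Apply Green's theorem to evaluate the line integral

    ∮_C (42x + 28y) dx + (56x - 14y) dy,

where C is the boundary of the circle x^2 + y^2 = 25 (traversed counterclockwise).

Green's theorem converts the closed line integral into a double integral over the enclosed region D:

    ∮_C P dx + Q dy = ∬_D (∂Q/∂x - ∂P/∂y) dA.

Here P = 42x + 28y, Q = 56x - 14y, so

    ∂Q/∂x = 56,    ∂P/∂y = 28,
    ∂Q/∂x - ∂P/∂y = 28.

D is the region x^2 + y^2 ≤ 25. Evaluating the double integral:

In polar coordinates (x = r cos θ, y = r sin θ, dA = r dr dθ) the integrand becomes 28, so

    ∬_D (28) dA = ∫_0^{2π} ∫_0^{5} (28) · r dr dθ.

Inner (r from 0 to 5): 350.
Outer (θ from 0 to 2π): 700π.

Therefore ∮_C P dx + Q dy = 700π.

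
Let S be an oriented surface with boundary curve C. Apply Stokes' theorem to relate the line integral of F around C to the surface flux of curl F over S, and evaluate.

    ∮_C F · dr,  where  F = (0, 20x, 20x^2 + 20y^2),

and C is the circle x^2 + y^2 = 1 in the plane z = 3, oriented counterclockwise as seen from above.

Let S be the flat disk x^2 + y^2 ≤ 1 in the plane z = 3, with upward unit normal n̂ = ẑ. By Stokes' theorem,

    ∮_C F · dr = ∬_S (∇ × F) · n̂ dS = ∬_D (curl F)_z dA,

where D is the disk x^2 + y^2 ≤ 1.

Compute the curl of F = (0, 20x, 20x^2 + 20y^2):
    (∇ × F)_x = ∂F_z/∂y - ∂F_y/∂z = 40y,
    (∇ × F)_y = ∂F_x/∂z - ∂F_z/∂x = -40x,
    (∇ × F)_z = ∂F_y/∂x - ∂F_x/∂y = 20.

On z = 3, (curl F)_z = 20.

Convert to polar (x = r cos θ, y = r sin θ, dA = r dr dθ); the integrand becomes 20, so

    ∬_D (curl F)_z dA = ∫_0^{2π} ∫_0^{1} (20) · r dr dθ.

Inner (r from 0 to 1): 10.
Outer (θ from 0 to 2π): 20π.

Therefore ∮_C F · dr = 20π.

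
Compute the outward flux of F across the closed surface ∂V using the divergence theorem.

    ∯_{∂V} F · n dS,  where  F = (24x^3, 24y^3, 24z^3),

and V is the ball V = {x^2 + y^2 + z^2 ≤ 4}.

By the divergence theorem,

    ∯_{∂V} F · n dS = ∭_V (∇ · F) dV.

Compute the divergence:
    ∇ · F = ∂F_x/∂x + ∂F_y/∂y + ∂F_z/∂z = 72x^2 + 72y^2 + 72z^2.

In spherical coordinates, x = ρ sin(φ) cos(θ), y = ρ sin(φ) sin(θ), z = ρ cos(φ), dV = ρ^2 sin(φ) dρ dφ dθ, with 0 ≤ ρ ≤ 2, 0 ≤ φ ≤ π, 0 ≤ θ ≤ 2π.

The integrand, after substitution and multiplying by the volume element, becomes (72ρ^2) · ρ^2 sin(φ), so

    ∭_V (∇·F) dV = ∫_0^{2π} ∫_0^{π} ∫_0^{2} (72ρ^2) · ρ^2 sin(φ) dρ dφ dθ.

Inner (ρ from 0 to 2): 2304sin(φ)/5.
Middle (φ from 0 to π): 4608/5.
Outer (θ from 0 to 2π): 9216π/5.

Therefore ∯_{∂V} F · n dS = 9216π/5.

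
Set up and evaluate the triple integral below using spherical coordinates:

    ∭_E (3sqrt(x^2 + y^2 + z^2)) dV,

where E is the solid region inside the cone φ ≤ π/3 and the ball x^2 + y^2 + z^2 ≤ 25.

In spherical coordinates, x = ρ sin(φ) cos(θ), y = ρ sin(φ) sin(θ), z = ρ cos(φ), and dV = ρ^2 sin(φ) dρ dφ dθ.

The integrand becomes 3ρ, so

    ∭_E (3sqrt(x^2 + y^2 + z^2)) dV = ∫_{0}^{2π} ∫_{0}^{π/3} ∫_{0}^{5} (3ρ) · ρ^2 sin(φ) dρ dφ dθ.

Inner (ρ): 1875sin(φ)/4.
Middle (φ): 1875/8.
Outer (θ): 1875π/4.

Therefore the triple integral equals 1875π/4.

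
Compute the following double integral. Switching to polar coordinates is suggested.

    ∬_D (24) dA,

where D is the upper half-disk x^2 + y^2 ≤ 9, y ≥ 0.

The region D is 0 ≤ r ≤ 3, 0 ≤ θ ≤ π in polar coordinates, where x = r cos(θ), y = r sin(θ), and dA = r dr dθ.

Under the substitution, the integrand becomes 24, so

    ∬_D (24) dA = ∫_{0}^{π} ∫_{0}^{3} (24) · r dr dθ.

Inner integral (in r): ∫_{0}^{3} (24) · r dr = 108.

Outer integral (in θ): ∫_{0}^{π} (108) dθ = 108π.

Therefore ∬_D (24) dA = 108π.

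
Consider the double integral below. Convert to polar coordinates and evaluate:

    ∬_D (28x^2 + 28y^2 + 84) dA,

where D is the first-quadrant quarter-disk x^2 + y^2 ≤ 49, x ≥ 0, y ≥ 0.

The region D is 0 ≤ r ≤ 7, 0 ≤ θ ≤ π/2 in polar coordinates, where x = r cos(θ), y = r sin(θ), and dA = r dr dθ.

Under the substitution, the integrand becomes 28r^2 + 84, so

    ∬_D (28x^2 + 28y^2 + 84) dA = ∫_{0}^{π/2} ∫_{0}^{7} (28r^2 + 84) · r dr dθ.

Inner integral (in r): ∫_{0}^{7} (28r^2 + 84) · r dr = 18865.

Outer integral (in θ): ∫_{0}^{π/2} (18865) dθ = 18865π/2.

Therefore ∬_D (28x^2 + 28y^2 + 84) dA = 18865π/2.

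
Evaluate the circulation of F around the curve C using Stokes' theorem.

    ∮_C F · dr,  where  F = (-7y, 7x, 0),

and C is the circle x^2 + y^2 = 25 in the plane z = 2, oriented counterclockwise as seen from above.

Let S be the flat disk x^2 + y^2 ≤ 25 in the plane z = 2, with upward unit normal n̂ = ẑ. By Stokes' theorem,

    ∮_C F · dr = ∬_S (∇ × F) · n̂ dS = ∬_D (curl F)_z dA,

where D is the disk x^2 + y^2 ≤ 25.

Compute the curl of F = (-7y, 7x, 0):
    (∇ × F)_x = ∂F_z/∂y - ∂F_y/∂z = 0,
    (∇ × F)_y = ∂F_x/∂z - ∂F_z/∂x = 0,
    (∇ × F)_z = ∂F_y/∂x - ∂F_x/∂y = 14.

On z = 2, (curl F)_z = 14.

Convert to polar (x = r cos θ, y = r sin θ, dA = r dr dθ); the integrand becomes 14, so

    ∬_D (curl F)_z dA = ∫_0^{2π} ∫_0^{5} (14) · r dr dθ.

Inner (r from 0 to 5): 175.
Outer (θ from 0 to 2π): 350π.

Therefore ∮_C F · dr = 350π.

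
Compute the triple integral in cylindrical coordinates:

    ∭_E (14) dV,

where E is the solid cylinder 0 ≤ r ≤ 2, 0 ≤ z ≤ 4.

In cylindrical coordinates, x = r cos(θ), y = r sin(θ), z = z, and dV = r dr dθ dz.

The integrand becomes 14, so

    ∭_E (14) dV = ∫_{0}^{2π} ∫_{0}^{2} ∫_{0}^{4} (14) · r dz dr dθ.

Inner (z): 56r.
Middle (r from 0 to 2): 112.
Outer (θ): 224π.

Therefore the triple integral equals 224π.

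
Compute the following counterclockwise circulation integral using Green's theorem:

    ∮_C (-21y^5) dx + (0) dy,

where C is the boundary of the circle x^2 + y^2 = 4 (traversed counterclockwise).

Green's theorem converts the closed line integral into a double integral over the enclosed region D:

    ∮_C P dx + Q dy = ∬_D (∂Q/∂x - ∂P/∂y) dA.

Here P = -21y^5, Q = 0, so

    ∂Q/∂x = 0,    ∂P/∂y = -105y^4,
    ∂Q/∂x - ∂P/∂y = 105y^4.

D is the region x^2 + y^2 ≤ 4. Evaluating the double integral:

In polar coordinates (x = r cos θ, y = r sin θ, dA = r dr dθ) the integrand becomes 105r^4sin(θ)^4, so

    ∬_D (105y^4) dA = ∫_0^{2π} ∫_0^{2} (105r^4sin(θ)^4) · r dr dθ.

Inner (r from 0 to 2): 1120sin(θ)^4.
Outer (θ from 0 to 2π): 840π.

Therefore ∮_C P dx + Q dy = 840π.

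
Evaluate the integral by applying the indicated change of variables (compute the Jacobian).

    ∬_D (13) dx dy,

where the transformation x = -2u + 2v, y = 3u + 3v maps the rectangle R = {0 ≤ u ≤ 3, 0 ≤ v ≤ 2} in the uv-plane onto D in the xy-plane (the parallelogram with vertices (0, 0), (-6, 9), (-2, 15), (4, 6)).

Compute the Jacobian determinant of (x, y) with respect to (u, v):

    ∂(x,y)/∂(u,v) = | -2  2 | = (-2)(3) - (2)(3) = -12.
                   | 3  3 |

Its absolute value is |J| = 12 (the area scaling factor).

Substituting x = -2u + 2v, y = 3u + 3v into the integrand,

    13 → 13,

so the integral becomes

    ∬_R (13) · |J| du dv = ∫_0^3 ∫_0^2 (156) dv du.

Inner (v): 312.
Outer (u): 936.

Therefore ∬_D (13) dx dy = 936.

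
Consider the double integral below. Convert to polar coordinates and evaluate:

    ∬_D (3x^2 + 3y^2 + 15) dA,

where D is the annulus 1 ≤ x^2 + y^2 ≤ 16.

The region D is 1 ≤ r ≤ 4, 0 ≤ θ ≤ 2π in polar coordinates, where x = r cos(θ), y = r sin(θ), and dA = r dr dθ.

Under the substitution, the integrand becomes 3r^2 + 15, so

    ∬_D (3x^2 + 3y^2 + 15) dA = ∫_{0}^{2π} ∫_{1}^{4} (3r^2 + 15) · r dr dθ.

Inner integral (in r): ∫_{1}^{4} (3r^2 + 15) · r dr = 1215/4.

Outer integral (in θ): ∫_{0}^{2π} (1215/4) dθ = 1215π/2.

Therefore ∬_D (3x^2 + 3y^2 + 15) dA = 1215π/2.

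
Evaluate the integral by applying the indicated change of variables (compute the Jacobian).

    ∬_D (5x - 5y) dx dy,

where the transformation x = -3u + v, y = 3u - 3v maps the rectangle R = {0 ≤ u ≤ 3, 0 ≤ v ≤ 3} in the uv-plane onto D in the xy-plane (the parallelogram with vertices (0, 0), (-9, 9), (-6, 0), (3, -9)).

Compute the Jacobian determinant of (x, y) with respect to (u, v):

    ∂(x,y)/∂(u,v) = | -3  1 | = (-3)(-3) - (1)(3) = 6.
                   | 3  -3 |

Its absolute value is |J| = 6 (the area scaling factor).

Substituting x = -3u + v, y = 3u - 3v into the integrand,

    5x - 5y → -30u + 20v,

so the integral becomes

    ∬_R (-30u + 20v) · |J| du dv = ∫_0^3 ∫_0^3 (-180u + 120v) dv du.

Inner (v): 540 - 540u.
Outer (u): -810.

Therefore ∬_D (5x - 5y) dx dy = -810.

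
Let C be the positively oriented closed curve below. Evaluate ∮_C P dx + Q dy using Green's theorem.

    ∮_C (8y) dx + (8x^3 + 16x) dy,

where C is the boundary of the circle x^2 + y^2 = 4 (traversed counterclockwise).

Green's theorem converts the closed line integral into a double integral over the enclosed region D:

    ∮_C P dx + Q dy = ∬_D (∂Q/∂x - ∂P/∂y) dA.

Here P = 8y, Q = 8x^3 + 16x, so

    ∂Q/∂x = 24x^2 + 16,    ∂P/∂y = 8,
    ∂Q/∂x - ∂P/∂y = 24x^2 + 8.

D is the region x^2 + y^2 ≤ 4. Evaluating the double integral:

In polar coordinates (x = r cos θ, y = r sin θ, dA = r dr dθ) the integrand becomes 24r^2cos(θ)^2 + 8, so

    ∬_D (24x^2 + 8) dA = ∫_0^{2π} ∫_0^{2} (24r^2cos(θ)^2 + 8) · r dr dθ.

Inner (r from 0 to 2): 96cos(θ)^2 + 16.
Outer (θ from 0 to 2π): 128π.

Therefore ∮_C P dx + Q dy = 128π.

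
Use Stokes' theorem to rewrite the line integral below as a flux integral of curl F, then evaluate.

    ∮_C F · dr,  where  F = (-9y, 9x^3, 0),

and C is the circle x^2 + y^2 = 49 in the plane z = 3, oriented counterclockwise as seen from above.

Let S be the flat disk x^2 + y^2 ≤ 49 in the plane z = 3, with upward unit normal n̂ = ẑ. By Stokes' theorem,

    ∮_C F · dr = ∬_S (∇ × F) · n̂ dS = ∬_D (curl F)_z dA,

where D is the disk x^2 + y^2 ≤ 49.

Compute the curl of F = (-9y, 9x^3, 0):
    (∇ × F)_x = ∂F_z/∂y - ∂F_y/∂z = 0,
    (∇ × F)_y = ∂F_x/∂z - ∂F_z/∂x = 0,
    (∇ × F)_z = ∂F_y/∂x - ∂F_x/∂y = 27x^2 + 9.

On z = 3, (curl F)_z = 27x^2 + 9.

Convert to polar (x = r cos θ, y = r sin θ, dA = r dr dθ); the integrand becomes 27r^2cos(θ)^2 + 9, so

    ∬_D (curl F)_z dA = ∫_0^{2π} ∫_0^{7} (27r^2cos(θ)^2 + 9) · r dr dθ.

Inner (r from 0 to 7): 64827cos(θ)^2/4 + 441/2.
Outer (θ from 0 to 2π): 66591π/4.

Therefore ∮_C F · dr = 66591π/4.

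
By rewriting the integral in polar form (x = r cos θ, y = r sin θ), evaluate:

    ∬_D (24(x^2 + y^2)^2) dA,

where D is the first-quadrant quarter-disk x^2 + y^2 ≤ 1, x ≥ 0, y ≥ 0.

The region D is 0 ≤ r ≤ 1, 0 ≤ θ ≤ π/2 in polar coordinates, where x = r cos(θ), y = r sin(θ), and dA = r dr dθ.

Under the substitution, the integrand becomes 24r^4, so

    ∬_D (24(x^2 + y^2)^2) dA = ∫_{0}^{π/2} ∫_{0}^{1} (24r^4) · r dr dθ.

Inner integral (in r): ∫_{0}^{1} (24r^4) · r dr = 4.

Outer integral (in θ): ∫_{0}^{π/2} (4) dθ = 2π.

Therefore ∬_D (24(x^2 + y^2)^2) dA = 2π.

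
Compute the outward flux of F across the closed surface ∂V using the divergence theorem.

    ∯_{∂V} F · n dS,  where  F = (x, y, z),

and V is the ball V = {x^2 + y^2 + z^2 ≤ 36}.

By the divergence theorem,

    ∯_{∂V} F · n dS = ∭_V (∇ · F) dV.

Compute the divergence:
    ∇ · F = ∂F_x/∂x + ∂F_y/∂y + ∂F_z/∂z = 1 + 1 + 1 = 3.

In spherical coordinates, x = ρ sin(φ) cos(θ), y = ρ sin(φ) sin(θ), z = ρ cos(φ), dV = ρ^2 sin(φ) dρ dφ dθ, with 0 ≤ ρ ≤ 6, 0 ≤ φ ≤ π, 0 ≤ θ ≤ 2π.

The integrand, after substitution and multiplying by the volume element, becomes (3) · ρ^2 sin(φ), so

    ∭_V (∇·F) dV = ∫_0^{2π} ∫_0^{π} ∫_0^{6} (3) · ρ^2 sin(φ) dρ dφ dθ.

Inner (ρ from 0 to 6): 216sin(φ).
Middle (φ from 0 to π): 432.
Outer (θ from 0 to 2π): 864π.

Therefore ∯_{∂V} F · n dS = 864π.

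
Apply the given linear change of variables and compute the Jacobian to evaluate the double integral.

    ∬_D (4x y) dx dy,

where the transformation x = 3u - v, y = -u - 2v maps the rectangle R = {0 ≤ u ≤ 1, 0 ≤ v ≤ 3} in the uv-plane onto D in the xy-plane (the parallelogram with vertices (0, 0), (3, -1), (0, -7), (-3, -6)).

Compute the Jacobian determinant of (x, y) with respect to (u, v):

    ∂(x,y)/∂(u,v) = | 3  -1 | = (3)(-2) - (-1)(-1) = -7.
                   | -1  -2 |

Its absolute value is |J| = 7 (the area scaling factor).

Substituting x = 3u - v, y = -u - 2v into the integrand,

    4x y → -12u^2 - 20u v + 8v^2,

so the integral becomes

    ∬_R (-12u^2 - 20u v + 8v^2) · |J| du dv = ∫_0^1 ∫_0^3 (-84u^2 - 140u v + 56v^2) dv du.

Inner (v): -252u^2 - 630u + 504.
Outer (u): 105.

Therefore ∬_D (4x y) dx dy = 105.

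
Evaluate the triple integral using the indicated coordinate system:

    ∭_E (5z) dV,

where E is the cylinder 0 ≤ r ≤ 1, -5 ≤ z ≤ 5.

In cylindrical coordinates, x = r cos(θ), y = r sin(θ), z = z, and dV = r dr dθ dz.

The integrand becomes 5z, so

    ∭_E (5z) dV = ∫_{0}^{2π} ∫_{0}^{1} ∫_{-5}^{5} (5z) · r dz dr dθ.

Inner (z): 0.
Middle (r from 0 to 1): 0.
Outer (θ): 0.

Therefore the triple integral equals 0.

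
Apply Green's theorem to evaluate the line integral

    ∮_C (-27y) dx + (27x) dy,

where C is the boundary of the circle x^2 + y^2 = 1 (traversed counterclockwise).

Green's theorem converts the closed line integral into a double integral over the enclosed region D:

    ∮_C P dx + Q dy = ∬_D (∂Q/∂x - ∂P/∂y) dA.

Here P = -27y, Q = 27x, so

    ∂Q/∂x = 27,    ∂P/∂y = -27,
    ∂Q/∂x - ∂P/∂y = 54.

D is the region x^2 + y^2 ≤ 1. Evaluating the double integral:

In polar coordinates (x = r cos θ, y = r sin θ, dA = r dr dθ) the integrand becomes 54, so

    ∬_D (54) dA = ∫_0^{2π} ∫_0^{1} (54) · r dr dθ.

Inner (r from 0 to 1): 27.
Outer (θ from 0 to 2π): 54π.

Therefore ∮_C P dx + Q dy = 54π.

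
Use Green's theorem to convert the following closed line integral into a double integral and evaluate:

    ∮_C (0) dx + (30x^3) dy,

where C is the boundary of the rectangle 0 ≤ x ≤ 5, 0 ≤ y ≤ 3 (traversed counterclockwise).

Green's theorem converts the closed line integral into a double integral over the enclosed region D:

    ∮_C P dx + Q dy = ∬_D (∂Q/∂x - ∂P/∂y) dA.

Here P = 0, Q = 30x^3, so

    ∂Q/∂x = 90x^2,    ∂P/∂y = 0,
    ∂Q/∂x - ∂P/∂y = 90x^2.

D is the region 0 ≤ x ≤ 5, 0 ≤ y ≤ 3. Evaluating the double integral:

    ∬_D (90x^2) dA = ∫_0^{5} ∫_0^{3} (90x^2) dy dx.

Inner (y from 0 to 3): 270x^2.
Outer (x from 0 to 5): 11250.

Therefore ∮_C P dx + Q dy = 11250.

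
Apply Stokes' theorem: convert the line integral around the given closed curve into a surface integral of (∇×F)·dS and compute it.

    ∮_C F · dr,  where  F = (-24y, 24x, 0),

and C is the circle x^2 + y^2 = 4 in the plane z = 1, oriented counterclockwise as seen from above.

Let S be the flat disk x^2 + y^2 ≤ 4 in the plane z = 1, with upward unit normal n̂ = ẑ. By Stokes' theorem,

    ∮_C F · dr = ∬_S (∇ × F) · n̂ dS = ∬_D (curl F)_z dA,

where D is the disk x^2 + y^2 ≤ 4.

Compute the curl of F = (-24y, 24x, 0):
    (∇ × F)_x = ∂F_z/∂y - ∂F_y/∂z = 0,
    (∇ × F)_y = ∂F_x/∂z - ∂F_z/∂x = 0,
    (∇ × F)_z = ∂F_y/∂x - ∂F_x/∂y = 48.

On z = 1, (curl F)_z = 48.

Convert to polar (x = r cos θ, y = r sin θ, dA = r dr dθ); the integrand becomes 48, so

    ∬_D (curl F)_z dA = ∫_0^{2π} ∫_0^{2} (48) · r dr dθ.

Inner (r from 0 to 2): 96.
Outer (θ from 0 to 2π): 192π.

Therefore ∮_C F · dr = 192π.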